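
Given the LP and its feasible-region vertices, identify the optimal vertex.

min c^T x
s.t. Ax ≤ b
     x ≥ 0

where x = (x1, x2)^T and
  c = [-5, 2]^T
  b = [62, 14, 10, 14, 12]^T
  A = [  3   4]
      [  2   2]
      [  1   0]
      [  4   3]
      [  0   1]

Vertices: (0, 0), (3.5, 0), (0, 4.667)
Evaluating z = -5x1 + 2x2 at each vertex:
  (0, 0): z = 0
  (3.5, 0): z = -17.5
  (0, 4.667): z = 9.333

The smallest value is z = -17.5, attained at (3.5, 0).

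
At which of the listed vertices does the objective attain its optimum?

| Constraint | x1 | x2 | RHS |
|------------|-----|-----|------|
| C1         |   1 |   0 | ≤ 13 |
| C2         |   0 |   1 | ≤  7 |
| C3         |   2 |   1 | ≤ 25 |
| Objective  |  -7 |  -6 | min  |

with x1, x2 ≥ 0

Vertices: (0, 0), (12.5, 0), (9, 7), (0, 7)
Evaluating z = -7x1 - 6x2 at each vertex:
  (0, 0): z = 0
  (12.5, 0): z = -87.5
  (9, 7): z = -105
  (0, 7): z = -42

The smallest value is z = -105, attained at (9, 7).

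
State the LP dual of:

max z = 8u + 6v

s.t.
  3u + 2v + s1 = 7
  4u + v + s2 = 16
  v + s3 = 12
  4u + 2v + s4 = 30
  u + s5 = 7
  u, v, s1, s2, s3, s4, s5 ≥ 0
Minimize: z = 7y1 + 16y2 + 12y3 + 30y4 + 7y5

Subject to:
  C1: -3y1 - 4y2 - 4y4 - y5 ≤ -8
  C2: -2y1 - y2 - y3 - 2y4 ≤ -6
  y1, y2, y3, y4, y5 ≥ 0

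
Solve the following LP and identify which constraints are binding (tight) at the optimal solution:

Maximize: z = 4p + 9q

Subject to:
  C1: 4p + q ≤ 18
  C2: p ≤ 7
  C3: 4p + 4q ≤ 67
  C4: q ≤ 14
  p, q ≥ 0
Optimal: p = 1, q = 14
Binding: C1, C4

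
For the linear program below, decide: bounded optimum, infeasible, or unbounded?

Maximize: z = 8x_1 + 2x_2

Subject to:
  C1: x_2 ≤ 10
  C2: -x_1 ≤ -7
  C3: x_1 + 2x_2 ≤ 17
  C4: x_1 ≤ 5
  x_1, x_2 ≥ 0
C4 requires x_1 ≤ 5, while C2 (-x_1 ≤ -7) is equivalent to x_1 ≥ 7. Together they would need 7 ≤ x_1 ≤ 5, which is impossible since 7 > 5. No point satisfies all constraints.

The feasible region is empty; the LP is infeasible.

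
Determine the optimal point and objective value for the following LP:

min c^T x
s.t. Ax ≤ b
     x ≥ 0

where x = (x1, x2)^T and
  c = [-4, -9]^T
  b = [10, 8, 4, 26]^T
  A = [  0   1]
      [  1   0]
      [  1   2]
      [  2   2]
Each vertex is the intersection of two constraint boundaries that also satisfies all remaining constraints:
  x1 = 0 and x2 = 0 → (0, 0)
  x1 + 2x2 = 4 and x2 = 0 → (4, 0)
  x1 + 2x2 = 4 and x1 = 0 → (0, 2)

Evaluating z = -4x1 - 9x2 at each vertex:
  (0, 0): z = 0
  (4, 0): z = -16
  (0, 2): z = -18

The minimum is at (0, 2) with z = -18.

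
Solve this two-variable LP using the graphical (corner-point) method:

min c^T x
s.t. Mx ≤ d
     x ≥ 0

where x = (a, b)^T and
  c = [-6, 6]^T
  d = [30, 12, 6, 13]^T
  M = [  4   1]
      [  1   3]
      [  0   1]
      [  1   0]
a = 7.5, b = 0, z = -45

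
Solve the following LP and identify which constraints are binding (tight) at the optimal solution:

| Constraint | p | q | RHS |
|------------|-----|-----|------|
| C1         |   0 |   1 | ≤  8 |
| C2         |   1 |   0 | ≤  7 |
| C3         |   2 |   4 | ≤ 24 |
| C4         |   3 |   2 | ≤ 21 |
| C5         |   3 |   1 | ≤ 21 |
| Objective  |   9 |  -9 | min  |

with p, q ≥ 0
Optimal: p = 0, q = 6
Slack at optimum:
  C1: slack = 2
  C2: slack = 7
  C3: slack = 0 (binding)
  C4: slack = 9
  C5: slack = 15
  p ≥ 0: p = 0 (binding)
  q ≥ 0: q = 6
Binding constraints: C3, p ≥ 0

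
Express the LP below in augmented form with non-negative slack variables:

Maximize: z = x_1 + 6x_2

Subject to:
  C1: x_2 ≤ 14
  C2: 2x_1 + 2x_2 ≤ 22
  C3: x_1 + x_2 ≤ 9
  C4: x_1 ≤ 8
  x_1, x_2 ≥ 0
max z = x_1 + 6x_2

s.t.
  x_2 + s1 = 14
  2x_1 + 2x_2 + s2 = 22
  x_1 + x_2 + s3 = 9
  x_1 + s4 = 8
  x_1, x_2, s1, s2, s3, s4 ≥ 0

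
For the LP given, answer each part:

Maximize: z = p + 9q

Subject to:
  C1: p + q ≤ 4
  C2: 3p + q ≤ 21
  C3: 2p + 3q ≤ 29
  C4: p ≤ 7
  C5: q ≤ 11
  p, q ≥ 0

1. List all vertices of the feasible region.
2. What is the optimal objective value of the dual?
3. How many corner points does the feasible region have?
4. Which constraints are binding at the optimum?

1. (0, 0), (4, 0), (0, 4)
2. 36 (by strong duality, equal to the primal optimum)
3. 3
4. C1, p ≥ 0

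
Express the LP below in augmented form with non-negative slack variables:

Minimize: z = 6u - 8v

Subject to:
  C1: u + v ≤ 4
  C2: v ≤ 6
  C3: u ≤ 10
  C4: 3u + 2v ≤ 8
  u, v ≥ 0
min z = 6u - 8v

s.t.
  u + v + s1 = 4
  v + s2 = 6
  u + s3 = 10
  3u + 2v + s4 = 8
  u, v, s1, s2, s3, s4 ≥ 0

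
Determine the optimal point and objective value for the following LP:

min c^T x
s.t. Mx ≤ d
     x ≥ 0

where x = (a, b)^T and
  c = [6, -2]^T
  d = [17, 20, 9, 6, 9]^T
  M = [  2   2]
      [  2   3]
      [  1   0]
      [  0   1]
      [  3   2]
a = 0, b = 4.5, z = -9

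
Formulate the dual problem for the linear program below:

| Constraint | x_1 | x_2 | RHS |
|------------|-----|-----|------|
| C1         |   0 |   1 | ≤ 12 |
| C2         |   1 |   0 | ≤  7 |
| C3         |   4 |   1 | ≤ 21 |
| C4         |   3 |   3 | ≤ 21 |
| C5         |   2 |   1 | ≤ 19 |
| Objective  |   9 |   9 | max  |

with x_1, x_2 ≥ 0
Minimize: z = 12y1 + 7y2 + 21y3 + 21y4 + 19y5

Subject to:
  C1: -y2 - 4y3 - 3y4 - 2y5 ≤ -9
  C2: -y1 - y3 - 3y4 - y5 ≤ -9
  y1, y2, y3, y4, y5 ≥ 0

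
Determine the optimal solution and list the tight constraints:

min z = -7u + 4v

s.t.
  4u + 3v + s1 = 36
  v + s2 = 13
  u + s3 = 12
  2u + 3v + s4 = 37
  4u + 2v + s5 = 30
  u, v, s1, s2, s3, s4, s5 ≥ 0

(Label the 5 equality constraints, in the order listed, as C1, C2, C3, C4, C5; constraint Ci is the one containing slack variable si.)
Optimal: u = 7.5, v = 0
Binding: C5, v ≥ 0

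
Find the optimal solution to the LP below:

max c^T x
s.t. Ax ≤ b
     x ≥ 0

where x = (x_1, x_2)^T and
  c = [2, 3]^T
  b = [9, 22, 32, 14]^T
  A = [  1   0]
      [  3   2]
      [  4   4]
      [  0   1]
x_1 = 0, x_2 = 8, z = 24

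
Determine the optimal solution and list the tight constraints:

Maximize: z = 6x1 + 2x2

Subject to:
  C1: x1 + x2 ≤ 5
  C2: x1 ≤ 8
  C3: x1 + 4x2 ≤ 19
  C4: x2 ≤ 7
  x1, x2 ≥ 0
Optimal: x1 = 5, x2 = 0
Slack at optimum:
  C1: slack = 0 (binding)
  C2: slack = 3
  C3: slack = 14
  C4: slack = 7
  x1 ≥ 0: x1 = 5
  x2 ≥ 0: x2 = 0 (binding)
Binding constraints: C1, x2 ≥ 0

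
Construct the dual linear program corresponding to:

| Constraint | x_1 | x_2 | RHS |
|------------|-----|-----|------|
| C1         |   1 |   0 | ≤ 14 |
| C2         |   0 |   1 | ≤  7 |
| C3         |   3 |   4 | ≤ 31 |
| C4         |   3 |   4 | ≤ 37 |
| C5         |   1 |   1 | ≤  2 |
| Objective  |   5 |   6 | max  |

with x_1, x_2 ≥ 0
Minimize: z = 14y1 + 7y2 + 31y3 + 37y4 + 2y5

Subject to:
  C1: -y1 - 3y3 - 3y4 - y5 ≤ -5
  C2: -y2 - 4y3 - 4y4 - y5 ≤ -6
  y1, y2, y3, y4, y5 ≥ 0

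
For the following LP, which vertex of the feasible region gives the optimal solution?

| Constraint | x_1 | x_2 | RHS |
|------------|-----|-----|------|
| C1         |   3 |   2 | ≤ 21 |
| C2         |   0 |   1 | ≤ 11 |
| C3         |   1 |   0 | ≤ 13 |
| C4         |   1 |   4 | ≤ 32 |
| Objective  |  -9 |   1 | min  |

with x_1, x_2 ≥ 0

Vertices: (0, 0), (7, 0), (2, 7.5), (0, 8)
Evaluating z = -9x_1 + x_2 at each vertex:
  (0, 0): z = 0
  (7, 0): z = -63
  (2, 7.5): z = -10.5
  (0, 8): z = 8

The smallest value is z = -63, attained at (7, 0).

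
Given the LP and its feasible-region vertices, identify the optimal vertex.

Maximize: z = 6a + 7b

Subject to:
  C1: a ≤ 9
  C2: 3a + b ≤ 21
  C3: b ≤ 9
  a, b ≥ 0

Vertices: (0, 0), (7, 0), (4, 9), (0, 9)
Evaluating z = 6a + 7b at each vertex:
  (0, 0): z = 0
  (7, 0): z = 42
  (4, 9): z = 87
  (0, 9): z = 63

The largest value is z = 87, attained at (4, 9).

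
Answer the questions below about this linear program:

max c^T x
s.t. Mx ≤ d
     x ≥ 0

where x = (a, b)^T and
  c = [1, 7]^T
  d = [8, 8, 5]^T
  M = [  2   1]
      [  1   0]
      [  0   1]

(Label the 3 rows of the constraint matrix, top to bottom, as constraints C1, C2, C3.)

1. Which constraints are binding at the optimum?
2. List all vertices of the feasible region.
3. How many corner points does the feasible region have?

1. C1, C3
2. (0, 0), (4, 0), (1.5, 5), (0, 5)
3. 4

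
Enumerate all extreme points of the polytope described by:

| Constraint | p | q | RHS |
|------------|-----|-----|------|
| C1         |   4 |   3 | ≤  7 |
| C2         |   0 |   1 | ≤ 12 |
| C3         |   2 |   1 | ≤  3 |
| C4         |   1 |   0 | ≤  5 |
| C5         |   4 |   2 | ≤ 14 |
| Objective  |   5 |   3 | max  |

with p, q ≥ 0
Each vertex is the intersection of two constraint boundaries that also satisfies all remaining constraints:
  p = 0 and q = 0 → (0, 0)
  2p + q = 3 and q = 0 → (1.5, 0)
  4p + 3q = 7 and 2p + q = 3 → (1, 1)
  4p + 3q = 7 and p = 0 → (0, 2.333)

Vertices: (0, 0), (1.5, 0), (1, 1), (0, 2.333)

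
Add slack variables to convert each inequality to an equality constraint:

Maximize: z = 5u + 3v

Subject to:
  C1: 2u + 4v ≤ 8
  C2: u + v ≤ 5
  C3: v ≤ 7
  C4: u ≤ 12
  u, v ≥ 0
max z = 5u + 3v

s.t.
  2u + 4v + s1 = 8
  u + v + s2 = 5
  v + s3 = 7
  u + s4 = 12
  u, v, s1, s2, s3, s4 ≥ 0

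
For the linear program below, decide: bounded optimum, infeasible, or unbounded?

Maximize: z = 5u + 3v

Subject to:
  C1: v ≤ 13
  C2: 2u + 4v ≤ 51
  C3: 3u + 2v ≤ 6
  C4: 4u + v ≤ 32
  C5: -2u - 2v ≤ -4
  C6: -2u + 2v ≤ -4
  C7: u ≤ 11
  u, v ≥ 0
The point (2, 0) satisfies every constraint, so the LP is feasible; the constraints give u ≤ 11 and v ≤ 13, which with u, v ≥ 0 keep the feasible region inside a bounded box. A feasible, bounded LP attains a finite optimum at a vertex.

The LP has an optimal solution: (2, 0) with z = 10.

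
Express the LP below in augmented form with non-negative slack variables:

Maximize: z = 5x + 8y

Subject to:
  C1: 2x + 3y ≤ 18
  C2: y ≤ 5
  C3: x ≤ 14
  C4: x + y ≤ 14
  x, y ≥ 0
max z = 5x + 8y

s.t.
  2x + 3y + s1 = 18
  y + s2 = 5
  x + s3 = 14
  x + y + s4 = 14
  x, y, s1, s2, s3, s4 ≥ 0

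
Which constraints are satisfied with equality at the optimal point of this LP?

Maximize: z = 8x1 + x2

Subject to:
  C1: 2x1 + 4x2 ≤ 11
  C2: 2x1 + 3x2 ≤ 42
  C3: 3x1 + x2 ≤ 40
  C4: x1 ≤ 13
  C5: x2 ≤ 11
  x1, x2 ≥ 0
Optimal: x1 = 5.5, x2 = 0
Binding: C1, x2 ≥ 0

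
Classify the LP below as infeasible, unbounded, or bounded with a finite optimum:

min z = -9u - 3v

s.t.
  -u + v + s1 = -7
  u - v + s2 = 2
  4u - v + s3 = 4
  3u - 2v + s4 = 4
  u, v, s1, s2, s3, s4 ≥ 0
The row u - v + s2 = 2 with s2 ≥ 0 requires u - v ≤ 2, while the row -u + v + s1 = -7 with s1 ≥ 0 is equivalent to u - v ≥ 7. Together they would need 7 ≤ u - v ≤ 2, which is impossible since 7 > 2. No point satisfies all constraints.

Infeasible: no point satisfies all constraints simultaneously.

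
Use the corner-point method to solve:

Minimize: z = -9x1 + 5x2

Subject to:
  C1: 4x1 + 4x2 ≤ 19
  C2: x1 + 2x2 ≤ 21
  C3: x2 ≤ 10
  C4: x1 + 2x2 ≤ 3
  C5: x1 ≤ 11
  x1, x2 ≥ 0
Each vertex is the intersection of two constraint boundaries that also satisfies all remaining constraints:
  x1 = 0 and x2 = 0 → (0, 0)
  x1 + 2x2 = 3 and x2 = 0 → (3, 0)
  x1 + 2x2 = 3 and x1 = 0 → (0, 1.5)

Evaluating z = -9x1 + 5x2 at each vertex:
  (0, 0): z = 0
  (3, 0): z = -27
  (0, 1.5): z = 7.5

The minimum is at (3, 0) with z = -27.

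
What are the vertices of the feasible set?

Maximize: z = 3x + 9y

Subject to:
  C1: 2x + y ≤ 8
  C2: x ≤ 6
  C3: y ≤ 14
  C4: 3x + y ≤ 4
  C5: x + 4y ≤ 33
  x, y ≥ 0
Each vertex is the intersection of two constraint boundaries that also satisfies all remaining constraints:
  x = 0 and y = 0 → (0, 0)
  3x + y = 4 and y = 0 → (1.333, 0)
  3x + y = 4 and x = 0 → (0, 4)

Vertices: (0, 0), (1.333, 0), (0, 4)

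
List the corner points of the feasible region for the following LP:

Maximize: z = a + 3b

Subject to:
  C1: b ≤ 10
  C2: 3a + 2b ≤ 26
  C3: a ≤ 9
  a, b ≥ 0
Each vertex is the intersection of two constraint boundaries that also satisfies all remaining constraints:
  a = 0 and b = 0 → (0, 0)
  3a + 2b = 26 and b = 0 → (8.667, 0)
  b = 10 and 3a + 2b = 26 → (2, 10)
  b = 10 and a = 0 → (0, 10)

Vertices: (0, 0), (8.667, 0), (2, 10), (0, 10)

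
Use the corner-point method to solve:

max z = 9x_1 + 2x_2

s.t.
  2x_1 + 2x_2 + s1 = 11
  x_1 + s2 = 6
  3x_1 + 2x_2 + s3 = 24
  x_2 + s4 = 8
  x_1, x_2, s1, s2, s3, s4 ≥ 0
Each vertex is the intersection of two constraint boundaries that also satisfies all remaining constraints:
  x_1 = 0 and x_2 = 0 → (0, 0)
  2x_1 + 2x_2 = 11 and x_2 = 0 → (5.5, 0)
  2x_1 + 2x_2 = 11 and x_1 = 0 → (0, 5.5)

Evaluating z = 9x_1 + 2x_2 at each vertex:
  (0, 0): z = 0
  (5.5, 0): z = 49.5
  (0, 5.5): z = 11

The maximum is at (5.5, 0) with z = 49.5.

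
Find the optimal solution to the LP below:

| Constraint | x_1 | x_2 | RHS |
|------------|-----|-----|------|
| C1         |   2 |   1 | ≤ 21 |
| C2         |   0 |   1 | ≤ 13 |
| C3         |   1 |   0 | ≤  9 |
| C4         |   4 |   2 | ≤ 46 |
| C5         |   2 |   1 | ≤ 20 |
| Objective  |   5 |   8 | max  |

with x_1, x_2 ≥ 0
Each vertex is the intersection of two constraint boundaries that also satisfies all remaining constraints:
  x_1 = 0 and x_2 = 0 → (0, 0)
  x_1 = 9 and x_2 = 0 → (9, 0)
  x_1 = 9 and 2x_1 + x_2 = 20 → (9, 2)
  x_2 = 13 and 2x_1 + x_2 = 20 → (3.5, 13)
  x_2 = 13 and x_1 = 0 → (0, 13)

Evaluating z = 5x_1 + 8x_2 at each vertex:
  (0, 0): z = 0
  (9, 0): z = 45
  (9, 2): z = 61
  (3.5, 13): z = 121.5
  (0, 13): z = 104

The maximum is at (3.5, 13) with z = 121.5.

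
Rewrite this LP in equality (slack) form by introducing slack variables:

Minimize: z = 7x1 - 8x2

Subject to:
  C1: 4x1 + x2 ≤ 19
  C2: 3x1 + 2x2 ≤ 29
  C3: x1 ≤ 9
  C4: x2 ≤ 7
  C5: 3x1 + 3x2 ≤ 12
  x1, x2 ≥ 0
min z = 7x1 - 8x2

s.t.
  4x1 + x2 + s1 = 19
  3x1 + 2x2 + s2 = 29
  x1 + s3 = 9
  x2 + s4 = 7
  3x1 + 3x2 + s5 = 12
  x1, x2, s1, s2, s3, s4, s5 ≥ 0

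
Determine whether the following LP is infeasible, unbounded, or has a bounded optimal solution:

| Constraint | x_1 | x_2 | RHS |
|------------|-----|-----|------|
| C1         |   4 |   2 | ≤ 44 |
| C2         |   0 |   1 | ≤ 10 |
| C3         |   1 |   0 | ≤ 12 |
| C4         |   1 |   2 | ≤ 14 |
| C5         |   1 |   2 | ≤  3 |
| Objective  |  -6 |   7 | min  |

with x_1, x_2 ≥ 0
The point (3, 0) satisfies every constraint, so the LP is feasible; the constraints give x_1 ≤ 12 and x_2 ≤ 10, which with x_1, x_2 ≥ 0 keep the feasible region inside a bounded box. A feasible, bounded LP attains a finite optimum at a vertex.

The LP has an optimal solution: (3, 0) with z = -18.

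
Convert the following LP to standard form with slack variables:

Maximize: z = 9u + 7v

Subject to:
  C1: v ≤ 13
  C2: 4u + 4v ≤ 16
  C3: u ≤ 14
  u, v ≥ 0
max z = 9u + 7v

s.t.
  v + s1 = 13
  4u + 4v + s2 = 16
  u + s3 = 14
  u, v, s1, s2, s3 ≥ 0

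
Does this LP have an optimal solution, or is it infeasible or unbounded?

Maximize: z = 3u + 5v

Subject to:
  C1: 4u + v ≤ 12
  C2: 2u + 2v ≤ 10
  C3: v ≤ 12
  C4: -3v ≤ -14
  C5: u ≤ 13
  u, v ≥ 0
The point (0, 5) satisfies every constraint, so the LP is feasible; the constraints give u ≤ 13 and v ≤ 12, which with u, v ≥ 0 keep the feasible region inside a bounded box. A feasible, bounded LP attains a finite optimum at a vertex.

Evaluating z = 3u + 5v at each vertex:
  (0, 4.667): z = 23.33
  (0.3333, 4.667): z = 24.33
  (0, 5): z = 25

The LP has an optimal solution: (0, 5) with z = 25.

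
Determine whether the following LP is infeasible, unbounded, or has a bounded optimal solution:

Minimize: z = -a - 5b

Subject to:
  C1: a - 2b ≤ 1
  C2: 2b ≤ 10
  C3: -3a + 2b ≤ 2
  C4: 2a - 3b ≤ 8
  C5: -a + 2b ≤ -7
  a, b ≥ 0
C1 requires a - 2b ≤ 1, while C5 (-a + 2b ≤ -7) is equivalent to a - 2b ≥ 7. Together they would need 7 ≤ a - 2b ≤ 1, which is impossible since 7 > 1. No point satisfies all constraints.

Infeasible: no point satisfies all constraints simultaneously.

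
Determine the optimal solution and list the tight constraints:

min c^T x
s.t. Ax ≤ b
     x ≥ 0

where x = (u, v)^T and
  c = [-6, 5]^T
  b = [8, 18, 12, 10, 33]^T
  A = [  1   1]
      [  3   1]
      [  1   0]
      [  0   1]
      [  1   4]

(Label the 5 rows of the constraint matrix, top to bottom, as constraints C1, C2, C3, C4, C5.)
Optimal: u = 6, v = 0
Slack at optimum:
  C1: slack = 2
  C2: slack = 0 (binding)
  C3: slack = 6
  C4: slack = 10
  C5: slack = 27
  u ≥ 0: u = 6
  v ≥ 0: v = 0 (binding)
Binding constraints: C2, v ≥ 0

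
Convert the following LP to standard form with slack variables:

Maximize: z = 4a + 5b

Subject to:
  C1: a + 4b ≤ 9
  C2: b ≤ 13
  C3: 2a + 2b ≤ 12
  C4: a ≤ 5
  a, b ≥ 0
max z = 4a + 5b

s.t.
  a + 4b + s1 = 9
  b + s2 = 13
  2a + 2b + s3 = 12
  a + s4 = 5
  a, b, s1, s2, s3, s4 ≥ 0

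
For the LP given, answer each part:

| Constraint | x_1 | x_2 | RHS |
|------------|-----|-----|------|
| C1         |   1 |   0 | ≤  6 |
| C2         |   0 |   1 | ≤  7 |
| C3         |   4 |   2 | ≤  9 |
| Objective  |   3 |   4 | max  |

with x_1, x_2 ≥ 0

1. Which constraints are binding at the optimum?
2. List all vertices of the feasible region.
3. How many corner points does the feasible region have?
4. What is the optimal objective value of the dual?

1. C3, x_1 ≥ 0
2. (0, 0), (2.25, 0), (0, 4.5)
3. 3
4. 18 (by strong duality, equal to the primal optimum)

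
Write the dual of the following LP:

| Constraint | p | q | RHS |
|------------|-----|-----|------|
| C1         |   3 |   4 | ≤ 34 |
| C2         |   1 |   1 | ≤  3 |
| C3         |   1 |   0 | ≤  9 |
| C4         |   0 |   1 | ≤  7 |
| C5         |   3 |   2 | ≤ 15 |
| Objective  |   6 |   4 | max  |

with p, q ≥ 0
Minimize: z = 34y1 + 3y2 + 9y3 + 7y4 + 15y5

Subject to:
  C1: -3y1 - y2 - y3 - 3y5 ≤ -6
  C2: -4y1 - y2 - y4 - 2y5 ≤ -4
  y1, y2, y3, y4, y5 ≥ 0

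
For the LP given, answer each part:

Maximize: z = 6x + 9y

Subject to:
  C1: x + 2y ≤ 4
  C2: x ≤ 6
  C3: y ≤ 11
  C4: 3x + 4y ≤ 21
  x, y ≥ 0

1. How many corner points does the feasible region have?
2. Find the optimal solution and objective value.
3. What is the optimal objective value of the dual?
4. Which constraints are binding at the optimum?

1. 3
2. x = 4, y = 0, z = 24
3. 24 (by strong duality, equal to the primal optimum)
4. C1, y ≥ 0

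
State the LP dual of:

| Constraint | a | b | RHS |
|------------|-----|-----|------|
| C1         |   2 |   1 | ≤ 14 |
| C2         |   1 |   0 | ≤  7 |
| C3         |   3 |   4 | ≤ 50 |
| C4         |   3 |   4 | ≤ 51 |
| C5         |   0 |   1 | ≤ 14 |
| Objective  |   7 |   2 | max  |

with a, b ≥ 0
Minimize: z = 14y1 + 7y2 + 50y3 + 51y4 + 14y5

Subject to:
  C1: -2y1 - y2 - 3y3 - 3y4 ≤ -7
  C2: -y1 - 4y3 - 4y4 - y5 ≤ -2
  y1, y2, y3, y4, y5 ≥ 0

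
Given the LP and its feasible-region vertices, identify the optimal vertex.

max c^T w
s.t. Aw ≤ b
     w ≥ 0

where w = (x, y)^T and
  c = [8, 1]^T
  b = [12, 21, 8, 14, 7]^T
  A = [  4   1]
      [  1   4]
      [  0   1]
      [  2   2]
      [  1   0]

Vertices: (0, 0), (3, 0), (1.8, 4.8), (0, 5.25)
(3, 0) with z = 24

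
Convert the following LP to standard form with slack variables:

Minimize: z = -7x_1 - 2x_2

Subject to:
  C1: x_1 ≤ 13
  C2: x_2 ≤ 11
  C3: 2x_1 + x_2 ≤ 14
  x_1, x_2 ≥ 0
min z = -7x_1 - 2x_2

s.t.
  x_1 + s1 = 13
  x_2 + s2 = 11
  2x_1 + x_2 + s3 = 14
  x_1, x_2, s1, s2, s3 ≥ 0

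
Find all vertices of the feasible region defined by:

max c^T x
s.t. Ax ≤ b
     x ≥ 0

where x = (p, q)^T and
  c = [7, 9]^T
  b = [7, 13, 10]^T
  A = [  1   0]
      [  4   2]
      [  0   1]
Each vertex is the intersection of two constraint boundaries that also satisfies all remaining constraints:
  p = 0 and q = 0 → (0, 0)
  4p + 2q = 13 and q = 0 → (3.25, 0)
  4p + 2q = 13 and p = 0 → (0, 6.5)

Vertices: (0, 0), (3.25, 0), (0, 6.5)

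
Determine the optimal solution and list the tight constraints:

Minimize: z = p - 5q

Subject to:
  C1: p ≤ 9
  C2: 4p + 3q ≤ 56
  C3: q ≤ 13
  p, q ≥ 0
Optimal: p = 0, q = 13
Binding: C3, p ≥ 0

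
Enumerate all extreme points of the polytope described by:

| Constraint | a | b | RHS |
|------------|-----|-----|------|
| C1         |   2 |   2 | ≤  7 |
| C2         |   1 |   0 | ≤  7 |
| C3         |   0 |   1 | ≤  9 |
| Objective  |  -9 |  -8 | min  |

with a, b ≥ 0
Each vertex is the intersection of two constraint boundaries that also satisfies all remaining constraints:
  a = 0 and b = 0 → (0, 0)
  2a + 2b = 7 and b = 0 → (3.5, 0)
  2a + 2b = 7 and a = 0 → (0, 3.5)

Vertices: (0, 0), (3.5, 0), (0, 3.5)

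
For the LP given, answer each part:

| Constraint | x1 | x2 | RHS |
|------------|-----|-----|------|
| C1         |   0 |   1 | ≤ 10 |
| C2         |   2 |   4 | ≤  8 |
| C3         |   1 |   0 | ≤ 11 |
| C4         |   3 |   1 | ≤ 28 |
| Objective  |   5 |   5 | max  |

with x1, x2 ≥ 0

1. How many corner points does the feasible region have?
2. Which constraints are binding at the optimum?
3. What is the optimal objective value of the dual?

1. 3
2. C2, x2 ≥ 0
3. 20 (by strong duality, equal to the primal optimum)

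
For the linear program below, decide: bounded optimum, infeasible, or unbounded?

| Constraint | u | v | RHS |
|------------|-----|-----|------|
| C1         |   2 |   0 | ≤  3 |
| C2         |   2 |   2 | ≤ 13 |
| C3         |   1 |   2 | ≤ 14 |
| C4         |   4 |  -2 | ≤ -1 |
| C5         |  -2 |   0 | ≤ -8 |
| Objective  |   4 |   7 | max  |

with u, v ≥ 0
C1 requires 2u ≤ 3, while C5 (-2u ≤ -8) is equivalent to 2u ≥ 8. Together they would need 8 ≤ 2u ≤ 3, which is impossible since 8 > 3. No point satisfies all constraints.

Infeasible: no point satisfies all constraints simultaneously.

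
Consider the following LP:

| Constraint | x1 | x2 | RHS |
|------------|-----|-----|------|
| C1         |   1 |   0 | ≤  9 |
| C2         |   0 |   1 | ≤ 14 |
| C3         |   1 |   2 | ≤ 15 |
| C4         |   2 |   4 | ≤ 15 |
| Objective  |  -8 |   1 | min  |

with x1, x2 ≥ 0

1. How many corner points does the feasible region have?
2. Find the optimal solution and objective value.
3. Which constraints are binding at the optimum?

1. 3
2. x1 = 7.5, x2 = 0, z = -60
3. C4, x2 ≥ 0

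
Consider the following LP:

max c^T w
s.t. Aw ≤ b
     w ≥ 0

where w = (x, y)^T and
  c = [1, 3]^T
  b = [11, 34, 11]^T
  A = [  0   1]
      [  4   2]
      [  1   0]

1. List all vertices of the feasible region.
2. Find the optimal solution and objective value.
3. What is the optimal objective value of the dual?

1. (0, 0), (8.5, 0), (3, 11), (0, 11)
2. x = 3, y = 11, z = 36
3. 36 (by strong duality, equal to the primal optimum)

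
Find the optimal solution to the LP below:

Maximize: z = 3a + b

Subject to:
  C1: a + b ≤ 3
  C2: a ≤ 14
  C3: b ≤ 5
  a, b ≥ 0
Each vertex is the intersection of two constraint boundaries that also satisfies all remaining constraints:
  a = 0 and b = 0 → (0, 0)
  a + b = 3 and b = 0 → (3, 0)
  a + b = 3 and a = 0 → (0, 3)

Evaluating z = 3a + b at each vertex:
  (0, 0): z = 0
  (3, 0): z = 9
  (0, 3): z = 3

The maximum is at (3, 0) with z = 9.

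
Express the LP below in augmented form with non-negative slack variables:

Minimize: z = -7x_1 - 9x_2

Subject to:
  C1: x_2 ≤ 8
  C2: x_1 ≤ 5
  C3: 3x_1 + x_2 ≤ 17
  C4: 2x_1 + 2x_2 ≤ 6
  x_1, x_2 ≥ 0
min z = -7x_1 - 9x_2

s.t.
  x_2 + s1 = 8
  x_1 + s2 = 5
  3x_1 + x_2 + s3 = 17
  2x_1 + 2x_2 + s4 = 6
  x_1, x_2, s1, s2, s3, s4 ≥ 0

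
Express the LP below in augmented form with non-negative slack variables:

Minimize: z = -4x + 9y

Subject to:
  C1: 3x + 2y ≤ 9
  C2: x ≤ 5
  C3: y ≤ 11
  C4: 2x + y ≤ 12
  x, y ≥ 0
min z = -4x + 9y

s.t.
  3x + 2y + s1 = 9
  x + s2 = 5
  y + s3 = 11
  2x + y + s4 = 12
  x, y, s1, s2, s3, s4 ≥ 0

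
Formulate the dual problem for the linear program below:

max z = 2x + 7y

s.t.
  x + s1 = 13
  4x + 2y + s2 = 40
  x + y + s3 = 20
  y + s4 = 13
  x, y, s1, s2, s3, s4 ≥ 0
Minimize: z = 13y1 + 40y2 + 20y3 + 13y4

Subject to:
  C1: -y1 - 4y2 - y3 ≤ -2
  C2: -2y2 - y3 - y4 ≤ -7
  y1, y2, y3, y4 ≥ 0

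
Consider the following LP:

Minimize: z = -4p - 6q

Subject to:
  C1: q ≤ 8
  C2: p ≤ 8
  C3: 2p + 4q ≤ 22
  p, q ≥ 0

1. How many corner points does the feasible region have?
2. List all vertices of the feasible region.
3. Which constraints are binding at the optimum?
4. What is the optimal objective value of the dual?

1. 4
2. (0, 0), (8, 0), (8, 1.5), (0, 5.5)
3. C2, C3
4. -41 (by strong duality, equal to the primal optimum)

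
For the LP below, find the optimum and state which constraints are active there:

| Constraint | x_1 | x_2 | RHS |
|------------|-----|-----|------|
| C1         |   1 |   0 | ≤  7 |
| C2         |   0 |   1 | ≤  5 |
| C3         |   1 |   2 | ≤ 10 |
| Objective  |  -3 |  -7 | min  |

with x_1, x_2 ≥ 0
Optimal: x_1 = 0, x_2 = 5
Binding: C2, C3, x_1 ≥ 0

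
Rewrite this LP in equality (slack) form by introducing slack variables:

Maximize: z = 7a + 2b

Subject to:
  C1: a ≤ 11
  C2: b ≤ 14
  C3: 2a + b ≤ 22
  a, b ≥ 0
max z = 7a + 2b

s.t.
  a + s1 = 11
  b + s2 = 14
  2a + b + s3 = 22
  a, b, s1, s2, s3 ≥ 0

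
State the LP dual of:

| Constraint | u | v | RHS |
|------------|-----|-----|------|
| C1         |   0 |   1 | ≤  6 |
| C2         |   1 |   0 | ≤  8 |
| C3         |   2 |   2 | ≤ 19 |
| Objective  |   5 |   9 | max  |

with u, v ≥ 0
Minimize: z = 6y1 + 8y2 + 19y3

Subject to:
  C1: -y2 - 2y3 ≤ -5
  C2: -y1 - 2y3 ≤ -9
  y1, y2, y3 ≥ 0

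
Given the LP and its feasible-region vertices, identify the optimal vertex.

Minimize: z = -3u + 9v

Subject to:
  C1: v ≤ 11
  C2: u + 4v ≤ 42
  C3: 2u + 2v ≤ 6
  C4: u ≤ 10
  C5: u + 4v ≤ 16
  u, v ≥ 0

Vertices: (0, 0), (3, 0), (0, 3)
(3, 0) with z = -9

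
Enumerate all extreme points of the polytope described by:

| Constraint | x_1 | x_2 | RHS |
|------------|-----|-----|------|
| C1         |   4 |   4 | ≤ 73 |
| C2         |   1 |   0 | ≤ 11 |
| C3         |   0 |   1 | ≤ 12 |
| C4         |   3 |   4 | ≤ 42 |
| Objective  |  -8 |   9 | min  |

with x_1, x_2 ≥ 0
Each vertex is the intersection of two constraint boundaries that also satisfies all remaining constraints:
  x_1 = 0 and x_2 = 0 → (0, 0)
  x_1 = 11 and x_2 = 0 → (11, 0)
  x_1 = 11 and 3x_1 + 4x_2 = 42 → (11, 2.25)
  3x_1 + 4x_2 = 42 and x_1 = 0 → (0, 10.5)

Vertices: (0, 0), (11, 0), (11, 2.25), (0, 10.5)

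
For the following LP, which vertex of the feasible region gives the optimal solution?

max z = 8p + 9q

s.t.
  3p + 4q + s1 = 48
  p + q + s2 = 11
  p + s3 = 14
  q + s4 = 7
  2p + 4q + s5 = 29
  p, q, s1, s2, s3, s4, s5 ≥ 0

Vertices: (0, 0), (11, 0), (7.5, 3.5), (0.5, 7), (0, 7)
(7.5, 3.5) with z = 91.5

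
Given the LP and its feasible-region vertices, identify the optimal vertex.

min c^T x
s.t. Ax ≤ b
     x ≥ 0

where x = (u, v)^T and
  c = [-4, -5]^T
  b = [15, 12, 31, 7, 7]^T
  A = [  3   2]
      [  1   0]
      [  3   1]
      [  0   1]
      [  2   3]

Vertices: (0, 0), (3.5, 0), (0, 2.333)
Evaluating z = -4u - 5v at each vertex:
  (0, 0): z = 0
  (3.5, 0): z = -14
  (0, 2.333): z = -11.67

The smallest value is z = -14, attained at (3.5, 0).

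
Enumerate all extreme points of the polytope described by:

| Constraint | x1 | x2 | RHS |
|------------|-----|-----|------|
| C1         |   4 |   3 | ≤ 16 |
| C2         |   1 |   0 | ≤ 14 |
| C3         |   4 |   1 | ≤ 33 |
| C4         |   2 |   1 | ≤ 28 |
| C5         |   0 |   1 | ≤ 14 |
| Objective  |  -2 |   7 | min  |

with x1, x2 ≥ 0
Each vertex is the intersection of two constraint boundaries that also satisfies all remaining constraints:
  x1 = 0 and x2 = 0 → (0, 0)
  4x1 + 3x2 = 16 and x2 = 0 → (4, 0)
  4x1 + 3x2 = 16 and x1 = 0 → (0, 5.333)

Vertices: (0, 0), (4, 0), (0, 5.333)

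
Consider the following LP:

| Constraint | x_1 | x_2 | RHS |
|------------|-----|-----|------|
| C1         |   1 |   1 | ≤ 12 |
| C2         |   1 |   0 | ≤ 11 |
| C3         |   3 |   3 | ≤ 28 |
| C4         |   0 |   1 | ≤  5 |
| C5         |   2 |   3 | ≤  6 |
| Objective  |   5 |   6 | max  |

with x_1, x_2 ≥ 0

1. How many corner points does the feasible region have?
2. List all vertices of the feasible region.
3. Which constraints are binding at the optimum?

1. 3
2. (0, 0), (3, 0), (0, 2)
3. C5, x_2 ≥ 0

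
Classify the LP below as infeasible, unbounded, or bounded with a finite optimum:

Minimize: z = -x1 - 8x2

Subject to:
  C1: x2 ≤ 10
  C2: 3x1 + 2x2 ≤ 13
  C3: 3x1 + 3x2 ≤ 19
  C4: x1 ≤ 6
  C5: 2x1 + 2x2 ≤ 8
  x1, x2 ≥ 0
The point (0, 4) satisfies every constraint, so the LP is feasible; the constraints give x1 ≤ 6 and x2 ≤ 10, which with x1, x2 ≥ 0 keep the feasible region inside a bounded box. A feasible, bounded LP attains a finite optimum at a vertex.

Evaluating z = -x1 - 8x2 at each vertex:
  (0, 0): z = 0
  (4, 0): z = -4
  (0, 4): z = -32

The LP has an optimal solution: (0, 4) with z = -32.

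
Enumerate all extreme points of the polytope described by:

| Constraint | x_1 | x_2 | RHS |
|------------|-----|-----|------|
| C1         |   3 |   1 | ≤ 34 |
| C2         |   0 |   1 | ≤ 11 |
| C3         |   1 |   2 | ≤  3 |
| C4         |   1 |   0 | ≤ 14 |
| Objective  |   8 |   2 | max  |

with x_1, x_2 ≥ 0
Each vertex is the intersection of two constraint boundaries that also satisfies all remaining constraints:
  x_1 = 0 and x_2 = 0 → (0, 0)
  x_1 + 2x_2 = 3 and x_2 = 0 → (3, 0)
  x_1 + 2x_2 = 3 and x_1 = 0 → (0, 1.5)

Vertices: (0, 0), (3, 0), (0, 1.5)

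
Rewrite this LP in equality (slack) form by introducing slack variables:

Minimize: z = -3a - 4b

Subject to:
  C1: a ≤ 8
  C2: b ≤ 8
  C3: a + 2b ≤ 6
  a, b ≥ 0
min z = -3a - 4b

s.t.
  a + s1 = 8
  b + s2 = 8
  a + 2b + s3 = 6
  a, b, s1, s2, s3 ≥ 0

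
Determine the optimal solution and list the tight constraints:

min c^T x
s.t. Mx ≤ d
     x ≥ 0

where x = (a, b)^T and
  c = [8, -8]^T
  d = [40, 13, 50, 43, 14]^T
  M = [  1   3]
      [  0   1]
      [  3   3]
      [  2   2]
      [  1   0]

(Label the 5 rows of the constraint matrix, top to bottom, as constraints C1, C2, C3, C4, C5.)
Optimal: a = 0, b = 13
Binding: C2, a ≥ 0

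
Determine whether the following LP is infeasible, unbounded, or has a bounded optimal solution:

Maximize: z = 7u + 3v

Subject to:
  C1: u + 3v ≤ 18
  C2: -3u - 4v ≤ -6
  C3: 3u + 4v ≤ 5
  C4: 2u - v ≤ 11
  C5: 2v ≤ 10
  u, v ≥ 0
C3 requires 3u + 4v ≤ 5, while C2 (-3u - 4v ≤ -6) is equivalent to 3u + 4v ≥ 6. Together they would need 6 ≤ 3u + 4v ≤ 5, which is impossible since 6 > 5. No point satisfies all constraints.

Infeasible — the constraint set is empty.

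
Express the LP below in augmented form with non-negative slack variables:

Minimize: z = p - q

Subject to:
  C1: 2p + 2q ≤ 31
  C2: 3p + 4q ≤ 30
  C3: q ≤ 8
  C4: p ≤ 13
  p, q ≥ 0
min z = p - q

s.t.
  2p + 2q + s1 = 31
  3p + 4q + s2 = 30
  q + s3 = 8
  p + s4 = 13
  p, q, s1, s2, s3, s4 ≥ 0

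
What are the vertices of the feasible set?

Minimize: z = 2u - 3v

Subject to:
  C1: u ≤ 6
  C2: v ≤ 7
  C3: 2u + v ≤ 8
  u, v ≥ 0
Each vertex is the intersection of two constraint boundaries that also satisfies all remaining constraints:
  u = 0 and v = 0 → (0, 0)
  2u + v = 8 and v = 0 → (4, 0)
  v = 7 and 2u + v = 8 → (0.5, 7)
  v = 7 and u = 0 → (0, 7)

Vertices: (0, 0), (4, 0), (0.5, 7), (0, 7)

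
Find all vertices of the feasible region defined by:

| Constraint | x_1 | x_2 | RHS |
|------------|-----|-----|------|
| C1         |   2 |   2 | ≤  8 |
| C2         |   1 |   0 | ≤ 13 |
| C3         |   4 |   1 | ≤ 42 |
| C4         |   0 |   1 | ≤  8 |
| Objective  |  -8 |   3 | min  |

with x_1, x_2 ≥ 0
Each vertex is the intersection of two constraint boundaries that also satisfies all remaining constraints:
  x_1 = 0 and x_2 = 0 → (0, 0)
  2x_1 + 2x_2 = 8 and x_2 = 0 → (4, 0)
  2x_1 + 2x_2 = 8 and x_1 = 0 → (0, 4)

Vertices: (0, 0), (4, 0), (0, 4)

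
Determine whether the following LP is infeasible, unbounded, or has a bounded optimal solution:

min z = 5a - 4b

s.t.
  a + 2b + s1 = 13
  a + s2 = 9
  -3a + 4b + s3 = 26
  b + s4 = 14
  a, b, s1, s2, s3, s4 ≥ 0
The point (0, 6.5) satisfies every constraint, so the LP is feasible; the constraints give a ≤ 9 and b ≤ 14, which with a, b ≥ 0 keep the feasible region inside a bounded box. A feasible, bounded LP attains a finite optimum at a vertex.

The LP has an optimal solution: (0, 6.5) with z = -26.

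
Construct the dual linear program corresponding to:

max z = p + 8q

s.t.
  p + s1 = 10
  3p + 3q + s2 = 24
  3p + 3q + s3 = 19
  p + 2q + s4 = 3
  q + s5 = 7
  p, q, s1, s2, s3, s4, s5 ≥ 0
Minimize: z = 10y1 + 24y2 + 19y3 + 3y4 + 7y5

Subject to:
  C1: -y1 - 3y2 - 3y3 - y4 ≤ -1
  C2: -3y2 - 3y3 - 2y4 - y5 ≤ -8
  y1, y2, y3, y4, y5 ≥ 0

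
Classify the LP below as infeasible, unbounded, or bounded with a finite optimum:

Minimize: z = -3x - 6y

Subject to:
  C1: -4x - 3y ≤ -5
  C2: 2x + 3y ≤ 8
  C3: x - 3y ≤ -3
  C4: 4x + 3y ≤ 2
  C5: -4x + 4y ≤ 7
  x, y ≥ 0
C4 requires 4x + 3y ≤ 2, while C1 (-4x - 3y ≤ -5) is equivalent to 4x + 3y ≥ 5. Together they would need 5 ≤ 4x + 3y ≤ 2, which is impossible since 5 > 2. No point satisfies all constraints.

Infeasible — the constraint set is empty.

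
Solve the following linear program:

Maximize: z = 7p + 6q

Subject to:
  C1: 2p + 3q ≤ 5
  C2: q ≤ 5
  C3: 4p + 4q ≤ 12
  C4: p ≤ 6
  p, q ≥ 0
p = 2.5, q = 0, z = 17.5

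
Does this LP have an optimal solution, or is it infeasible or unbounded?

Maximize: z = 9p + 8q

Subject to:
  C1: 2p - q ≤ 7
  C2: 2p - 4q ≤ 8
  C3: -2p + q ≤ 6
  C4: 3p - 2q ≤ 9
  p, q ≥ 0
Feasible point: (0, 0) satisfies every constraint, so the LP is feasible.
Direction d = (1, 2): for each constraint row a, a·d ≤ 0 —
  (2)(1) + (-1)(2) = 0 ≤ 0
  (2)(1) + (-4)(2) = -6 ≤ 0
  (-2)(1) + (1)(2) = 0 ≤ 0
  (3)(1) + (-2)(2) = -1 ≤ 0
and d ≥ 0, so (0, 0) + t·d stays feasible for every t ≥ 0. Along this ray z = 9p + 8q changes by 25 per unit t, so z → +∞.

Unbounded: there is a feasible ray along which z → +∞.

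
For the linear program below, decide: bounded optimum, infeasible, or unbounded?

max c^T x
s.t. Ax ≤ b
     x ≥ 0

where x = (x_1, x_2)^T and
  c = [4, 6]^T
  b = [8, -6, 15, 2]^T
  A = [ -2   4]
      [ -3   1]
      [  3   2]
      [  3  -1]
One constraint requires 3x_1 - x_2 ≤ 2, while the constraint -3x_1 + x_2 ≤ -6 is equivalent to 3x_1 - x_2 ≥ 6. Together they would need 6 ≤ 3x_1 - x_2 ≤ 2, which is impossible since 6 > 2. No point satisfies all constraints.

Infeasible — the constraint set is empty.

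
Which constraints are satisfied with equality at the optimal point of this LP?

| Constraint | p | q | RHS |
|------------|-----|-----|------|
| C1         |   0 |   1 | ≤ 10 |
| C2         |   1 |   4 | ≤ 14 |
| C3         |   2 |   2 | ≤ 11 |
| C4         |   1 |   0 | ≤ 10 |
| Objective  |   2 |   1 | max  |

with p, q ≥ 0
Optimal: p = 5.5, q = 0
Binding: C3, q ≥ 0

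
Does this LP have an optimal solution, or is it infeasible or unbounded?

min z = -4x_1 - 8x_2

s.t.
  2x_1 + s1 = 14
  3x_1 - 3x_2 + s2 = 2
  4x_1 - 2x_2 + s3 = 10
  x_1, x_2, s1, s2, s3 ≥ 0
Feasible point: (0, 0) satisfies every constraint, so the LP is feasible.
Direction d = (0, 1): for each constraint row a, a·d ≤ 0 —
  (2)(0) + (0)(1) = 0 ≤ 0
  (3)(0) + (-3)(1) = -3 ≤ 0
  (4)(0) + (-2)(1) = -2 ≤ 0
and d ≥ 0, so (0, 0) + t·d stays feasible for every t ≥ 0. Along this ray z = -4x_1 - 8x_2 changes by -8 per unit t, so z → −∞.

The LP is unbounded; z can be made arbitrarily small.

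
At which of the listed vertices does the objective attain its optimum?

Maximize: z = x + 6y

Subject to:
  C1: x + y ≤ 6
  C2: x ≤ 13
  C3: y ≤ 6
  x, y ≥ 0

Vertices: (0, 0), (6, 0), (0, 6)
(0, 6) with z = 36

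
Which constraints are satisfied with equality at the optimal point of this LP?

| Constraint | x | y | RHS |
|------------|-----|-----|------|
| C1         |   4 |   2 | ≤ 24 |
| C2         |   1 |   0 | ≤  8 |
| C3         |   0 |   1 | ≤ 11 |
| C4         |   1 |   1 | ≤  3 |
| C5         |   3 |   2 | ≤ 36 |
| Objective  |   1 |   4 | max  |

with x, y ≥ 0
Optimal: x = 0, y = 3
Slack at optimum:
  C1: slack = 18
  C2: slack = 8
  C3: slack = 8
  C4: slack = 0 (binding)
  C5: slack = 30
  x ≥ 0: x = 0 (binding)
  y ≥ 0: y = 3
Binding constraints: C4, x ≥ 0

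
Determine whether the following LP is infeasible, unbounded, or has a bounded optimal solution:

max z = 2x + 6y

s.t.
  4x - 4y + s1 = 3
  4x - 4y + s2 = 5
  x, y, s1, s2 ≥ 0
Feasible point: (0, 0) satisfies every constraint, so the LP is feasible.
Direction d = (0, 1): for each constraint row a, a·d ≤ 0 —
  (4)(0) + (-4)(1) = -4 ≤ 0
  (4)(0) + (-4)(1) = -4 ≤ 0
and d ≥ 0, so (0, 0) + t·d stays feasible for every t ≥ 0. Along this ray z = 2x + 6y changes by 6 per unit t, so z → +∞.

The LP is unbounded; z can be made arbitrarily large.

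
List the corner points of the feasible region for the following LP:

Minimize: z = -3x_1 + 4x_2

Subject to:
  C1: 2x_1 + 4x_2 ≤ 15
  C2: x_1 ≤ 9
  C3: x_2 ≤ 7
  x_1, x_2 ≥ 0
Each vertex is the intersection of two constraint boundaries that also satisfies all remaining constraints:
  x_1 = 0 and x_2 = 0 → (0, 0)
  2x_1 + 4x_2 = 15 and x_2 = 0 → (7.5, 0)
  2x_1 + 4x_2 = 15 and x_1 = 0 → (0, 3.75)

Vertices: (0, 0), (7.5, 0), (0, 3.75)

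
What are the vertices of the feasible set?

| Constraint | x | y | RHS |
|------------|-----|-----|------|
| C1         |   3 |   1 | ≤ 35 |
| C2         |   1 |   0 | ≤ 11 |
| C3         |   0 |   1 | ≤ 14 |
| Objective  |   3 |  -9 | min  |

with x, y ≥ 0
Each vertex is the intersection of two constraint boundaries that also satisfies all remaining constraints:
  x = 0 and y = 0 → (0, 0)
  x = 11 and y = 0 → (11, 0)
  3x + y = 35 and x = 11 → (11, 2)
  3x + y = 35 and y = 14 → (7, 14)
  y = 14 and x = 0 → (0, 14)

Vertices: (0, 0), (11, 0), (11, 2), (7, 14), (0, 14)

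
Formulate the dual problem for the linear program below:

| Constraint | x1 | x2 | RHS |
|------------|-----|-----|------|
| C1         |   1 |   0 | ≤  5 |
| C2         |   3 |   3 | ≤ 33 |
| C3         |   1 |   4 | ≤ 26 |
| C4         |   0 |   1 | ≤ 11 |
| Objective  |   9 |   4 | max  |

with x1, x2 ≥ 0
Minimize: z = 5y1 + 33y2 + 26y3 + 11y4

Subject to:
  C1: -y1 - 3y2 - y3 ≤ -9
  C2: -3y2 - 4y3 - y4 ≤ -4
  y1, y2, y3, y4 ≥ 0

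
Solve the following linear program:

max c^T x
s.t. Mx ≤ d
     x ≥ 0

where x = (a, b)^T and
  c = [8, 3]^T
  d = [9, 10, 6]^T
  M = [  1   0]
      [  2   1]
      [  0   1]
Each vertex is the intersection of two constraint boundaries that also satisfies all remaining constraints:
  a = 0 and b = 0 → (0, 0)
  2a + b = 10 and b = 0 → (5, 0)
  2a + b = 10 and b = 6 → (2, 6)
  b = 6 and a = 0 → (0, 6)

Evaluating z = 8a + 3b at each vertex:
  (0, 0): z = 0
  (5, 0): z = 40
  (2, 6): z = 34
  (0, 6): z = 18

The maximum is at (5, 0) with z = 40.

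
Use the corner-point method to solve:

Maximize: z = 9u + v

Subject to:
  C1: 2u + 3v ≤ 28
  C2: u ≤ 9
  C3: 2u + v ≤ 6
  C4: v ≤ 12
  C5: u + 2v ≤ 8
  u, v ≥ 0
u = 3, v = 0, z = 27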